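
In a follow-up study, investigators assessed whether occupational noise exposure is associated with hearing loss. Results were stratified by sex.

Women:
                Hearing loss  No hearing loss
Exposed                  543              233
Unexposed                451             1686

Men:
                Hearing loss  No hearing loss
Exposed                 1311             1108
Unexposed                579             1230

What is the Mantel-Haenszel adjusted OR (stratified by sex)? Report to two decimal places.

OR_MH = Σ(aᵢdᵢ/nᵢ) / Σ(bᵢcᵢ/nᵢ), where nᵢ is the stratum total.
Stratum 1 (Women): n = 2913; a·d/n = 543·1686/2913 = 314.2801; b·c/n = 233·451/2913 = 36.0738
Stratum 2 (Men): n = 4228; a·d/n = 1311·1230/4228 = 381.3931; b·c/n = 1108·579/4228 = 151.7342
OR_MH = (314.2801 + 381.3931) / (36.0738 + 151.7342) = 695.6732 / 187.8080 = 3.70417

3.70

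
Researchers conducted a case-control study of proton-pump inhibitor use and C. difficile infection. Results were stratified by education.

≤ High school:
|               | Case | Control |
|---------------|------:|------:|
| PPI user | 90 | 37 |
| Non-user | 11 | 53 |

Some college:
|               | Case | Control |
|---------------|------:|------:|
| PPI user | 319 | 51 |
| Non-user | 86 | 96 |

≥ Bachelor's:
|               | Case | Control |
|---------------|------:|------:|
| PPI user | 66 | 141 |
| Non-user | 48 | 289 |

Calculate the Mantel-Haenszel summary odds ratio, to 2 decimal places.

5.13

OR_MH = Σ(aᵢdᵢ/nᵢ) / Σ(bᵢcᵢ/nᵢ), where nᵢ is the stratum total.
Stratum 1 (≤ High school): n = 191; a·d/n = 90·53/191 = 24.9738; b·c/n = 37·11/191 = 2.1309
Stratum 2 (Some college): n = 552; a·d/n = 319·96/552 = 55.4783; b·c/n = 51·86/552 = 7.9457
Stratum 3 (≥ Bachelor's): n = 544; a·d/n = 66·289/544 = 35.0625; b·c/n = 141·48/544 = 12.4412
OR_MH = (24.9738 + 55.4783 + 35.0625) / (2.1309 + 7.9457 + 12.4412) = 115.5146 / 22.5177 = 5.12994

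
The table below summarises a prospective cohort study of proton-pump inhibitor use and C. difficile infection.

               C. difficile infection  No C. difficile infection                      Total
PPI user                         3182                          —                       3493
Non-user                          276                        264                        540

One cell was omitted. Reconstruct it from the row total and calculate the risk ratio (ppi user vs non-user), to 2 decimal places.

1.78

The missing cell is in the exposed row: 3493 − 3182 = 311.
So a = 3182, b = 311, c = 276, d = 264.
RR = [a/(a+b)] / [c/(c+d)] = (3182/3493) / (276/540) = 0.91096/0.51111 = 1.78232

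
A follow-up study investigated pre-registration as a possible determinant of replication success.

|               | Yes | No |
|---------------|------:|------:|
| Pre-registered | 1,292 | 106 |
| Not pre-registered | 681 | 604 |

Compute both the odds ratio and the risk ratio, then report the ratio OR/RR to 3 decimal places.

Cells: a = 1292, b = 106, c = 681, d = 604.
OR = (1292·604)/(106·681) = 780368/72186 = 10.81052
Risk in exposed = 1292/1398 = 0.92418; risk in unexposed = 681/1285 = 0.52996; RR = 1.74386
OR/RR = 10.81052 / 1.74386 = 6.19919
The outcome is not rare, so the OR lies further from 1 than the RR.

6.199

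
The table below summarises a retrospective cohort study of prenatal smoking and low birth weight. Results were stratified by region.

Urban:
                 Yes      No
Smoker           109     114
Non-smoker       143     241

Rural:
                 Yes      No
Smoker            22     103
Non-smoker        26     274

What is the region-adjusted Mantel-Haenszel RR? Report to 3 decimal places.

RR_MH = Σ(aᵢ·n₀ᵢ/nᵢ) / Σ(cᵢ·n₁ᵢ/nᵢ), with n₁ᵢ = aᵢ+bᵢ (exposed), n₀ᵢ = cᵢ+dᵢ (unexposed), nᵢ = n₁ᵢ+n₀ᵢ.
Stratum 1 (Urban): n₁ = 223, n₀ = 384, n = 607; a·n₀/n = 109·384/607 = 68.9555; c·n₁/n = 143·223/607 = 52.5354
Stratum 2 (Rural): n₁ = 125, n₀ = 300, n = 425; a·n₀/n = 22·300/425 = 15.5294; c·n₁/n = 26·125/425 = 7.6471
RR_MH = (68.9555 + 15.5294) / (52.5354 + 7.6471) = 84.4849 / 60.1825 = 1.40381

1.404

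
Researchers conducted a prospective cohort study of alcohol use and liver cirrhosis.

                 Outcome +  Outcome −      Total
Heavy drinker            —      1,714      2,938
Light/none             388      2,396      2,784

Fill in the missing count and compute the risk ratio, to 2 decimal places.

2.99

The missing cell is in the exposed row: 2938 − 1714 = 1224.
So a = 1224, b = 1714, c = 388, d = 2396.
RR = [a/(a+b)] / [c/(c+d)] = (1224/2938) / (388/2784) = 0.41661/0.13937 = 2.98928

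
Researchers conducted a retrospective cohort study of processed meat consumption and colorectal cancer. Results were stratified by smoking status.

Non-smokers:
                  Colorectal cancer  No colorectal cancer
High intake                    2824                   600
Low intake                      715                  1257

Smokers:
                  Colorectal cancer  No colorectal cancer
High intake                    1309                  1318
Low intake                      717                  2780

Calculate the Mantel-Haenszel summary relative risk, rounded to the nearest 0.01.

RR_MH = Σ(aᵢ·n₀ᵢ/nᵢ) / Σ(cᵢ·n₁ᵢ/nᵢ), with n₁ᵢ = aᵢ+bᵢ (exposed), n₀ᵢ = cᵢ+dᵢ (unexposed), nᵢ = n₁ᵢ+n₀ᵢ.
Stratum 1 (Non-smokers): n₁ = 3424, n₀ = 1972, n = 5396; a·n₀/n = 2824·1972/5396 = 1032.0474; c·n₁/n = 715·3424/5396 = 453.6990
Stratum 2 (Smokers): n₁ = 2627, n₀ = 3497, n = 6124; a·n₀/n = 1309·3497/6124 = 747.4809; c·n₁/n = 717·2627/6124 = 307.5701
RR_MH = (1032.0474 + 747.4809) / (453.6990 + 307.5701) = 1779.5283 / 761.2691 = 2.33758

2.34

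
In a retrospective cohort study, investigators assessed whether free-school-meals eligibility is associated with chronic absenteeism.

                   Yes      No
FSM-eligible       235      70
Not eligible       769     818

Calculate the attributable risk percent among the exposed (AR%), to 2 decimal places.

37.11

Cells: a = 235, b = 70, c = 769, d = 818.
Risk in exposed = 235/305 = 0.77049; risk in unexposed = 769/1587 = 0.48456.
RR = 0.77049/0.48456 = 1.59008
AR% = (RR − 1)/RR × 100 = (1.59008 − 1)/1.59008 × 100 = 37.1100%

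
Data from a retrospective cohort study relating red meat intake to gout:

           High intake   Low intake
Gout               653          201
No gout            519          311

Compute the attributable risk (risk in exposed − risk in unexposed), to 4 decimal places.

0.1646

Reading the table with exposure as columns: a = 653 (High intake, case), b = 519 (High intake, non-case), c = 201 (Low intake, case), d = 311.
Risk in exposed = 653/1172 = 0.557167; risk in unexposed = 201/512 = 0.392578.
Risk difference = 0.557167 − 0.392578 = 0.164589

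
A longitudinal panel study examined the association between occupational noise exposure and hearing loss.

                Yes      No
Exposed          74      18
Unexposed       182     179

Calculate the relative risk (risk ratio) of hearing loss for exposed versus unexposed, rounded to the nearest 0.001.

Cells: a = 74, b = 18, c = 182, d = 179.
Risk in exposed = 74/92 = 0.80435; risk in unexposed = 182/361 = 0.50416.
RR = 0.80435 / 0.50416 = 1.59544
The risk among the exposed is 1.60 times that among the unexposed.

1.595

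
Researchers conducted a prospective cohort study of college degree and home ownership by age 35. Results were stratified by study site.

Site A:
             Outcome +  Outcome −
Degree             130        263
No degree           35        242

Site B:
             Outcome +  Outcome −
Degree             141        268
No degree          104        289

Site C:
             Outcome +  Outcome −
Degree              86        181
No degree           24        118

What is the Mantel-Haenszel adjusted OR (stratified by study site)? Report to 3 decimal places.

2.074

OR_MH = Σ(aᵢdᵢ/nᵢ) / Σ(bᵢcᵢ/nᵢ), where nᵢ is the stratum total.
Stratum 1 (Site A): n = 670; a·d/n = 130·242/670 = 46.9552; b·c/n = 263·35/670 = 13.7388
Stratum 2 (Site B): n = 802; a·d/n = 141·289/802 = 50.8092; b·c/n = 268·104/802 = 34.7531
Stratum 3 (Site C): n = 409; a·d/n = 86·118/409 = 24.8117; b·c/n = 181·24/409 = 10.6210
OR_MH = (46.9552 + 50.8092 + 24.8117) / (13.7388 + 34.7531 + 10.6210) = 122.5762 / 59.1130 = 2.07359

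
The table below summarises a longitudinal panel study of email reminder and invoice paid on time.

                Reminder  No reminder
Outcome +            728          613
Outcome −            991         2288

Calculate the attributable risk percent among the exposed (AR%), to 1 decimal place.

Reading the table with exposure as columns: a = 728 (Reminder, case), b = 991 (Reminder, non-case), c = 613 (No reminder, case), d = 2288.
Risk in exposed = 728/1719 = 0.42350; risk in unexposed = 613/2901 = 0.21131.
RR = 0.42350/0.21131 = 2.00421
AR% = (RR − 1)/RR × 100 = (2.00421 − 1)/2.00421 × 100 = 50.1050%

50.1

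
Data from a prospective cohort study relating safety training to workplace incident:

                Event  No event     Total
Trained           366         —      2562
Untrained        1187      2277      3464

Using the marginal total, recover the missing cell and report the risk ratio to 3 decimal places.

The missing cell is in the exposed row: 2562 − 366 = 2196.
So a = 366, b = 2196, c = 1187, d = 2277.
RR = [a/(a+b)] / [c/(c+d)] = (366/2562) / (1187/3464) = 0.14286/0.34267 = 0.41690

0.417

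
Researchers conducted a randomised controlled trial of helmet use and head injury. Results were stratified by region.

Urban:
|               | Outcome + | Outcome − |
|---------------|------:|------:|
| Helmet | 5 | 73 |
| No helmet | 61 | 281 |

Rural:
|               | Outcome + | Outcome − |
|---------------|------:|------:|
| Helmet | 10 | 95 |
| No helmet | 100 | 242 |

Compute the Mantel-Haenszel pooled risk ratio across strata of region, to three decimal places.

RR_MH = Σ(aᵢ·n₀ᵢ/nᵢ) / Σ(cᵢ·n₁ᵢ/nᵢ), with n₁ᵢ = aᵢ+bᵢ (exposed), n₀ᵢ = cᵢ+dᵢ (unexposed), nᵢ = n₁ᵢ+n₀ᵢ.
Stratum 1 (Urban): n₁ = 78, n₀ = 342, n = 420; a·n₀/n = 5·342/420 = 4.0714; c·n₁/n = 61·78/420 = 11.3286
Stratum 2 (Rural): n₁ = 105, n₀ = 342, n = 447; a·n₀/n = 10·342/447 = 7.6510; c·n₁/n = 100·105/447 = 23.4899
RR_MH = (4.0714 + 7.6510) / (11.3286 + 23.4899) = 11.7224 / 34.8185 = 0.33667

0.337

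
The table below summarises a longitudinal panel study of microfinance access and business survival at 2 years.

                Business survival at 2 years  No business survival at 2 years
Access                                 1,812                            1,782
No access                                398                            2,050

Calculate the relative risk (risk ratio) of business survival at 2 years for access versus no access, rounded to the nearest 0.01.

3.10

Cells: a = 1812, b = 1782, c = 398, d = 2050.
Risk in exposed = 1812/3594 = 0.50417; risk in unexposed = 398/2448 = 0.16258.
RR = 0.50417 / 0.16258 = 3.10105
The risk among the exposed is 3.10 times that among the unexposed.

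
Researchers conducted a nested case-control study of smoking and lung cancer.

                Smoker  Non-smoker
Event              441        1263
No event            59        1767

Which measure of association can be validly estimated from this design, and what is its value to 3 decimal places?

10.457

Reading the table with exposure as columns: a = 441 (Smoker, case), b = 59 (Smoker, non-case), c = 1263 (Non-smoker, case), d = 1767.
This is a nested case-control study: participants were sampled on outcome status, so risks in the source population cannot be estimated directly — relative risk is not valid here. The odds ratio is the appropriate measure.
OR = (a·d)/(b·c) = (441 × 1767) / (59 × 1263) = 779247 / 74517 = 10.45731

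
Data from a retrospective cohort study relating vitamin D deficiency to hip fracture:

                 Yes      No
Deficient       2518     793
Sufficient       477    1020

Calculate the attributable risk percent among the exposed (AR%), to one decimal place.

58.1

Cells: a = 2518, b = 793, c = 477, d = 1020.
Risk in exposed = 2518/3311 = 0.76050; risk in unexposed = 477/1497 = 0.31864.
RR = 0.76050/0.31864 = 2.38671
AR% = (RR − 1)/RR × 100 = (2.38671 − 1)/2.38671 × 100 = 58.1013%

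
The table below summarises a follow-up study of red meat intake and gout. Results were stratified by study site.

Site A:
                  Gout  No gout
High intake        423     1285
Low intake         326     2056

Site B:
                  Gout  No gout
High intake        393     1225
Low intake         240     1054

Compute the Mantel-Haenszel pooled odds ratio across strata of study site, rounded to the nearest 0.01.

1.74

OR_MH = Σ(aᵢdᵢ/nᵢ) / Σ(bᵢcᵢ/nᵢ), where nᵢ is the stratum total.
Stratum 1 (Site A): n = 4090; a·d/n = 423·2056/4090 = 212.6377; b·c/n = 1285·326/4090 = 102.4230
Stratum 2 (Site B): n = 2912; a·d/n = 393·1054/2912 = 142.2466; b·c/n = 1225·240/2912 = 100.9615
OR_MH = (212.6377 + 142.2466) / (102.4230 + 100.9615) = 354.8842 / 203.3845 = 1.74489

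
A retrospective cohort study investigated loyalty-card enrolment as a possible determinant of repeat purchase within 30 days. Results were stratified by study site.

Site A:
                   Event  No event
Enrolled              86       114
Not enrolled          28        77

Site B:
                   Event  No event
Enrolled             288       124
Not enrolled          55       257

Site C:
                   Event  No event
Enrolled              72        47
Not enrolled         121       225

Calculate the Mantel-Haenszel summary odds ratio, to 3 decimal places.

4.944

OR_MH = Σ(aᵢdᵢ/nᵢ) / Σ(bᵢcᵢ/nᵢ), where nᵢ is the stratum total.
Stratum 1 (Site A): n = 305; a·d/n = 86·77/305 = 21.7115; b·c/n = 114·28/305 = 10.4656
Stratum 2 (Site B): n = 724; a·d/n = 288·257/724 = 102.2320; b·c/n = 124·55/724 = 9.4199
Stratum 3 (Site C): n = 465; a·d/n = 72·225/465 = 34.8387; b·c/n = 47·121/465 = 12.2301
OR_MH = (21.7115 + 102.2320 + 34.8387) / (10.4656 + 9.4199 + 12.2301) = 158.7822 / 32.1156 = 4.94409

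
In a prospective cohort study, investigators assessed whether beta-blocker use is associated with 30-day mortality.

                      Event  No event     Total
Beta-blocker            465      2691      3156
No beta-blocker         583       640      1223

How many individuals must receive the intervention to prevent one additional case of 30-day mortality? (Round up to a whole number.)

4

Risk in treated group = 465/3156 = 0.14734; risk in control = 583/1223 = 0.47670.
Absolute risk reduction = 0.47670 − 0.14734 = 0.32936
NNT = 1 / ARR = 1 / 0.32936 = 3.036 → round up → 4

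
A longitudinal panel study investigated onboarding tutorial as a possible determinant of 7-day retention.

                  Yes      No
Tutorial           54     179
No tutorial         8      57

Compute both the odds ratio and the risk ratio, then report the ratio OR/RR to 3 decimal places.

1.141

Cells: a = 54, b = 179, c = 8, d = 57.
OR = (54·57)/(179·8) = 3078/1432 = 2.14944
Risk in exposed = 54/233 = 0.23176; risk in unexposed = 8/65 = 0.12308; RR = 1.88305
OR/RR = 2.14944 / 1.88305 = 1.14147
The outcome is not rare, so the OR lies further from 1 than the RR.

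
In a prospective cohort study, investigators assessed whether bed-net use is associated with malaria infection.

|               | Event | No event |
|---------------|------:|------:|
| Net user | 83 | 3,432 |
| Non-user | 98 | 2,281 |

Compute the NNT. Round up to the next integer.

Risk in treated group = 83/3515 = 0.02361; risk in control = 98/2379 = 0.04119.
Absolute risk reduction = 0.04119 − 0.02361 = 0.01758
NNT = 1 / ARR = 1 / 0.01758 = 56.881 → round up → 57

57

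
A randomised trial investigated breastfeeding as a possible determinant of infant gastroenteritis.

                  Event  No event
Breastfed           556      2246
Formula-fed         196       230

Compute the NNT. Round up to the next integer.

Risk in treated group = 556/2802 = 0.19843; risk in control = 196/426 = 0.46009.
Absolute risk reduction = 0.46009 − 0.19843 = 0.26166
NNT = 1 / ARR = 1 / 0.26166 = 3.822 → round up → 4

4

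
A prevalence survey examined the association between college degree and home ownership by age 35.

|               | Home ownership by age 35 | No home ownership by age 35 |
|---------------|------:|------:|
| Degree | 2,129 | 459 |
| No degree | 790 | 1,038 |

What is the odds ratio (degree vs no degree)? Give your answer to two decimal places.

6.09

Cells: a = 2129, b = 459, c = 790, d = 1038.
OR = (a·d)/(b·c) = (2129 × 1038) / (459 × 790) = 2209902 / 362610 = 6.09443
The odds of home ownership by age 35 are about 6.09 times as high in the degree group.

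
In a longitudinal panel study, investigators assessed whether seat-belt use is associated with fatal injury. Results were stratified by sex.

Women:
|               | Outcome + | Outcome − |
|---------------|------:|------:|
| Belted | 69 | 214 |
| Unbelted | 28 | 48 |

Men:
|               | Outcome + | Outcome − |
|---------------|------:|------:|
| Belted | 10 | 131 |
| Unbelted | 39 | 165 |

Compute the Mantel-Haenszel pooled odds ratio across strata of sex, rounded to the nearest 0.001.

OR_MH = Σ(aᵢdᵢ/nᵢ) / Σ(bᵢcᵢ/nᵢ), where nᵢ is the stratum total.
Stratum 1 (Women): n = 359; a·d/n = 69·48/359 = 9.2256; b·c/n = 214·28/359 = 16.6908
Stratum 2 (Men): n = 345; a·d/n = 10·165/345 = 4.7826; b·c/n = 131·39/345 = 14.8087
OR_MH = (9.2256 + 4.7826) / (16.6908 + 14.8087) = 14.0082 / 31.4995 = 0.44471

0.445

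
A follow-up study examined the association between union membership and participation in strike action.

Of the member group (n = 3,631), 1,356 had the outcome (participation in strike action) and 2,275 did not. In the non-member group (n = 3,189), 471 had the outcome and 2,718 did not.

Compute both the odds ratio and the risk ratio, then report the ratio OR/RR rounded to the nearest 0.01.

From the description: a = 1356, b = 2275, c = 471, d = 2718.
OR = (1356·2718)/(2275·471) = 3685608/1071525 = 3.43959
Risk in exposed = 1356/3631 = 0.37345; risk in unexposed = 471/3189 = 0.14770; RR = 2.52852
OR/RR = 3.43959 / 2.52852 = 1.36032
The outcome is not rare, so the OR lies further from 1 than the RR.

1.36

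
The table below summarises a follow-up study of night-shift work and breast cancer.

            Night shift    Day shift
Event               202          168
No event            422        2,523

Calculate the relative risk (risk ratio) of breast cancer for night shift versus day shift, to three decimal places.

5.185

Reading the table with exposure as columns: a = 202 (Night shift, case), b = 422 (Night shift, non-case), c = 168 (Day shift, case), d = 2523.
Risk in exposed = 202/624 = 0.32372; risk in unexposed = 168/2691 = 0.06243.
RR = 0.32372 / 0.06243 = 5.18527
The risk among the exposed is 5.19 times that among the unexposed.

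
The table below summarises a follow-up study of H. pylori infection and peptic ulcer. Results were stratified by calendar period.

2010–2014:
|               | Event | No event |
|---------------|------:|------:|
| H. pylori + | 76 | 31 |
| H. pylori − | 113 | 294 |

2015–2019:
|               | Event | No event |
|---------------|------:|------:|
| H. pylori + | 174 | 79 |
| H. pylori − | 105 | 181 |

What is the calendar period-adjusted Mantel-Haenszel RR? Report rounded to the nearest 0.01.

RR_MH = Σ(aᵢ·n₀ᵢ/nᵢ) / Σ(cᵢ·n₁ᵢ/nᵢ), with n₁ᵢ = aᵢ+bᵢ (exposed), n₀ᵢ = cᵢ+dᵢ (unexposed), nᵢ = n₁ᵢ+n₀ᵢ.
Stratum 1 (2010–2014): n₁ = 107, n₀ = 407, n = 514; a·n₀/n = 76·407/514 = 60.1790; c·n₁/n = 113·107/514 = 23.5233
Stratum 2 (2015–2019): n₁ = 253, n₀ = 286, n = 539; a·n₀/n = 174·286/539 = 92.3265; c·n₁/n = 105·253/539 = 49.2857
RR_MH = (60.1790 + 92.3265) / (23.5233 + 49.2857) = 152.5055 / 72.8091 = 2.09460

2.09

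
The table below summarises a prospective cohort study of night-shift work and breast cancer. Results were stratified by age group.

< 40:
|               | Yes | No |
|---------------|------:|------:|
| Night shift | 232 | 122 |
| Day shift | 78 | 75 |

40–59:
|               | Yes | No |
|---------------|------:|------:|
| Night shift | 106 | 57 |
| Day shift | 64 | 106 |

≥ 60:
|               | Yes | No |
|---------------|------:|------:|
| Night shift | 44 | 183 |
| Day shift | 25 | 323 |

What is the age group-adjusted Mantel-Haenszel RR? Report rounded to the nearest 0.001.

RR_MH = Σ(aᵢ·n₀ᵢ/nᵢ) / Σ(cᵢ·n₁ᵢ/nᵢ), with n₁ᵢ = aᵢ+bᵢ (exposed), n₀ᵢ = cᵢ+dᵢ (unexposed), nᵢ = n₁ᵢ+n₀ᵢ.
Stratum 1 (< 40): n₁ = 354, n₀ = 153, n = 507; a·n₀/n = 232·153/507 = 70.0118; c·n₁/n = 78·354/507 = 54.4615
Stratum 2 (40–59): n₁ = 163, n₀ = 170, n = 333; a·n₀/n = 106·170/333 = 54.1141; c·n₁/n = 64·163/333 = 31.3273
Stratum 3 (≥ 60): n₁ = 227, n₀ = 348, n = 575; a·n₀/n = 44·348/575 = 26.6296; c·n₁/n = 25·227/575 = 9.8696
RR_MH = (70.0118 + 54.1141 + 26.6296) / (54.4615 + 31.3273 + 9.8696) = 150.7555 / 95.6584 = 1.57598

1.576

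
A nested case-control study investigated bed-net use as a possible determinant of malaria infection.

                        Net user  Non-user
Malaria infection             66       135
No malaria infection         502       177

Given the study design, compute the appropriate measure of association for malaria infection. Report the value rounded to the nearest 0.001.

Reading the table with exposure as columns: a = 66 (Net user, case), b = 502 (Net user, non-case), c = 135 (Non-user, case), d = 177.
This is a nested case-control study: participants were sampled on outcome status, so risks in the source population cannot be estimated directly — relative risk is not valid here. The odds ratio is the appropriate measure.
OR = (a·d)/(b·c) = (66 × 177) / (502 × 135) = 11682 / 67770 = 0.17238

0.172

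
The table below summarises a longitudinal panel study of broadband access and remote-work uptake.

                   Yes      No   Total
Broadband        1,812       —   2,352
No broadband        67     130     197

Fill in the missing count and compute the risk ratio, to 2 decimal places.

2.27

The missing cell is in the exposed row: 2352 − 1812 = 540.
So a = 1812, b = 540, c = 67, d = 130.
RR = [a/(a+b)] / [c/(c+d)] = (1812/2352) / (67/197) = 0.77041/0.34010 = 2.26523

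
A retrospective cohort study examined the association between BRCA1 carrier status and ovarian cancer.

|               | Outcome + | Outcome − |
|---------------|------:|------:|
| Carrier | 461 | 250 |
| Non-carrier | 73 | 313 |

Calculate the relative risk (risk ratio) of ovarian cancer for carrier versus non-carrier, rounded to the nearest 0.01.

3.43

Cells: a = 461, b = 250, c = 73, d = 313.
Risk in exposed = 461/711 = 0.64838; risk in unexposed = 73/386 = 0.18912.
RR = 0.64838 / 0.18912 = 3.42843
The risk among the exposed is 3.43 times that among the unexposed.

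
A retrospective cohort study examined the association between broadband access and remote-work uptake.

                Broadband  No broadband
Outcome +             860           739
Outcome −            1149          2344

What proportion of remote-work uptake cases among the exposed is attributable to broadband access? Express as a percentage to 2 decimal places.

Reading the table with exposure as columns: a = 860 (Broadband, case), b = 1149 (Broadband, non-case), c = 739 (No broadband, case), d = 2344.
Risk in exposed = 860/2009 = 0.42807; risk in unexposed = 739/3083 = 0.23970.
RR = 0.42807/0.23970 = 1.78586
AR% = (RR − 1)/RR × 100 = (1.78586 − 1)/1.78586 × 100 = 44.0046%

44.00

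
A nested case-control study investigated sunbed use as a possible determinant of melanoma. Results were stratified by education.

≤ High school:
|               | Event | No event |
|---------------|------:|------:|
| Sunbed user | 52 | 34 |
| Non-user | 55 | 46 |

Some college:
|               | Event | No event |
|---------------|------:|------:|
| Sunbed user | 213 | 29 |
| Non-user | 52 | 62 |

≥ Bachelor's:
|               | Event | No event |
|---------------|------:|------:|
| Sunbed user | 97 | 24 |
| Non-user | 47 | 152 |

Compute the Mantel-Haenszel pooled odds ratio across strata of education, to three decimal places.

OR_MH = Σ(aᵢdᵢ/nᵢ) / Σ(bᵢcᵢ/nᵢ), where nᵢ is the stratum total.
Stratum 1 (≤ High school): n = 187; a·d/n = 52·46/187 = 12.7914; b·c/n = 34·55/187 = 10.0000
Stratum 2 (Some college): n = 356; a·d/n = 213·62/356 = 37.0955; b·c/n = 29·52/356 = 4.2360
Stratum 3 (≥ Bachelor's): n = 320; a·d/n = 97·152/320 = 46.0750; b·c/n = 24·47/320 = 3.5250
OR_MH = (12.7914 + 37.0955 + 46.0750) / (10.0000 + 4.2360 + 3.5250) = 95.9619 / 17.7610 = 5.40297

5.403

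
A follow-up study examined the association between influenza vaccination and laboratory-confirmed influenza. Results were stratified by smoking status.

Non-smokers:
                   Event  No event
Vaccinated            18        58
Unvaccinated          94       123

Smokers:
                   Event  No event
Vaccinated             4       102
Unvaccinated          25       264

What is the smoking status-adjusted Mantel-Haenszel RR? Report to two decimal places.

RR_MH = Σ(aᵢ·n₀ᵢ/nᵢ) / Σ(cᵢ·n₁ᵢ/nᵢ), with n₁ᵢ = aᵢ+bᵢ (exposed), n₀ᵢ = cᵢ+dᵢ (unexposed), nᵢ = n₁ᵢ+n₀ᵢ.
Stratum 1 (Non-smokers): n₁ = 76, n₀ = 217, n = 293; a·n₀/n = 18·217/293 = 13.3311; c·n₁/n = 94·76/293 = 24.3823
Stratum 2 (Smokers): n₁ = 106, n₀ = 289, n = 395; a·n₀/n = 4·289/395 = 2.9266; c·n₁/n = 25·106/395 = 6.7089
RR_MH = (13.3311 + 2.9266) / (24.3823 + 6.7089) = 16.2576 / 31.0911 = 0.52290

0.52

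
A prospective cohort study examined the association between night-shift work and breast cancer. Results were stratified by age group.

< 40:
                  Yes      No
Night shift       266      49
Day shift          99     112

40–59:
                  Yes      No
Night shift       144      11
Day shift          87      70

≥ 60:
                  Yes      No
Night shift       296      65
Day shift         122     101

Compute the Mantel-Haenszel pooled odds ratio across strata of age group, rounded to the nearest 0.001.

OR_MH = Σ(aᵢdᵢ/nᵢ) / Σ(bᵢcᵢ/nᵢ), where nᵢ is the stratum total.
Stratum 1 (< 40): n = 526; a·d/n = 266·112/526 = 56.6388; b·c/n = 49·99/526 = 9.2224
Stratum 2 (40–59): n = 312; a·d/n = 144·70/312 = 32.3077; b·c/n = 11·87/312 = 3.0673
Stratum 3 (≥ 60): n = 584; a·d/n = 296·101/584 = 51.1918; b·c/n = 65·122/584 = 13.5788
OR_MH = (56.6388 + 32.3077 + 51.1918) / (9.2224 + 3.0673 + 13.5788) = 140.1383 / 25.8685 = 5.41733

5.417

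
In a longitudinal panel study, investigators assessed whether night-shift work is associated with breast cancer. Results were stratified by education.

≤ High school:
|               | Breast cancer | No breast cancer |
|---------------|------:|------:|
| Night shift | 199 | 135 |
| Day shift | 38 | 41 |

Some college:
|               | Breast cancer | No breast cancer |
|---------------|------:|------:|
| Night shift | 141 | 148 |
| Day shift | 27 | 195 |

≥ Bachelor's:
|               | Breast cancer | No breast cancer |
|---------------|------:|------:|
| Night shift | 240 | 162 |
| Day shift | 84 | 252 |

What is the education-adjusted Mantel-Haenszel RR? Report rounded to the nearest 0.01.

2.27

RR_MH = Σ(aᵢ·n₀ᵢ/nᵢ) / Σ(cᵢ·n₁ᵢ/nᵢ), with n₁ᵢ = aᵢ+bᵢ (exposed), n₀ᵢ = cᵢ+dᵢ (unexposed), nᵢ = n₁ᵢ+n₀ᵢ.
Stratum 1 (≤ High school): n₁ = 334, n₀ = 79, n = 413; a·n₀/n = 199·79/413 = 38.0654; c·n₁/n = 38·334/413 = 30.7312
Stratum 2 (Some college): n₁ = 289, n₀ = 222, n = 511; a·n₀/n = 141·222/511 = 61.2564; c·n₁/n = 27·289/511 = 15.2701
Stratum 3 (≥ Bachelor's): n₁ = 402, n₀ = 336, n = 738; a·n₀/n = 240·336/738 = 109.2683; c·n₁/n = 84·402/738 = 45.7561
RR_MH = (38.0654 + 61.2564 + 109.2683) / (30.7312 + 15.2701 + 45.7561) = 208.5900 / 91.7574 = 2.27328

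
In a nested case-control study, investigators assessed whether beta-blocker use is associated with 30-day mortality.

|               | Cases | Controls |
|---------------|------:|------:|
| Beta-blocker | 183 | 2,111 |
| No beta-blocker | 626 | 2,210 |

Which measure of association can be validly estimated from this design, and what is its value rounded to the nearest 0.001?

Cells: a = 183, b = 2111, c = 626, d = 2210.
This is a nested case-control study: participants were sampled on outcome status, so risks in the source population cannot be estimated directly — relative risk is not valid here. The odds ratio is the appropriate measure.
OR = (a·d)/(b·c) = (183 × 2210) / (2111 × 626) = 404430 / 1321486 = 0.30604

0.306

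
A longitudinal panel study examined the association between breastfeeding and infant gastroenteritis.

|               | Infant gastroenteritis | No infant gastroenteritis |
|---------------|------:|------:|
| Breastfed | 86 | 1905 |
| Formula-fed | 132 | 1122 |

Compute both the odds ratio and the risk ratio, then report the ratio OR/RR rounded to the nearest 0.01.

0.94

Cells: a = 86, b = 1905, c = 132, d = 1122.
OR = (86·1122)/(1905·132) = 96492/251460 = 0.38373
Risk in exposed = 86/1991 = 0.04319; risk in unexposed = 132/1254 = 0.10526; RR = 0.41035
OR/RR = 0.38373 / 0.41035 = 0.93513
The outcome is not rare, so the OR lies further from 1 than the RR.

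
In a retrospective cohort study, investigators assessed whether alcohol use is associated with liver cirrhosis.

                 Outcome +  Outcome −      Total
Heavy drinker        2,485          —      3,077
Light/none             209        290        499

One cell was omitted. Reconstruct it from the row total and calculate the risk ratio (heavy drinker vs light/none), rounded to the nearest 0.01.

The missing cell is in the exposed row: 3077 − 2485 = 592.
So a = 2485, b = 592, c = 209, d = 290.
RR = [a/(a+b)] / [c/(c+d)] = (2485/3077) / (209/499) = 0.80760/0.41884 = 1.92820

1.93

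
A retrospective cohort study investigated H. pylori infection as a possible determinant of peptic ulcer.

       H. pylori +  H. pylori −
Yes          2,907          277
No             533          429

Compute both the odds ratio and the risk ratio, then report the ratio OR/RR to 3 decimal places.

3.922

Reading the table with exposure as columns: a = 2907 (H. pylori +, case), b = 533 (H. pylori +, non-case), c = 277 (H. pylori −, case), d = 429.
OR = (2907·429)/(533·277) = 1247103/147641 = 8.44686
Risk in exposed = 2907/3440 = 0.84506; risk in unexposed = 277/706 = 0.39235; RR = 2.15383
OR/RR = 8.44686 / 2.15383 = 3.92179
The outcome is not rare, so the OR lies further from 1 than the RR.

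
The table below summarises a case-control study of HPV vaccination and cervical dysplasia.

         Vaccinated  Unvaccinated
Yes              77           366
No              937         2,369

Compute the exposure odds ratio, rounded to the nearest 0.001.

0.532

Reading the table with exposure as columns: a = 77 (Vaccinated, case), b = 937 (Vaccinated, non-case), c = 366 (Unvaccinated, case), d = 2369.
OR = (a·d)/(b·c) = (77 × 2369) / (937 × 366) = 182413 / 342942 = 0.53191
Exposure is associated with lower odds of cervical dysplasia (OR = 0.53 < 1).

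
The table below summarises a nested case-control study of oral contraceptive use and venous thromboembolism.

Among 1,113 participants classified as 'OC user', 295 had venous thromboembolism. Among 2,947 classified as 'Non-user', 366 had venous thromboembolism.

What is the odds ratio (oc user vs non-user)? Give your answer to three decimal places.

2.543

From the description: a = 295, b = 818, c = 366, d = 2581.
OR = (a·d)/(b·c) = (295 × 2581) / (818 × 366) = 761395 / 299388 = 2.54317
The odds of venous thromboembolism are about 2.54 times as high in the oc user group.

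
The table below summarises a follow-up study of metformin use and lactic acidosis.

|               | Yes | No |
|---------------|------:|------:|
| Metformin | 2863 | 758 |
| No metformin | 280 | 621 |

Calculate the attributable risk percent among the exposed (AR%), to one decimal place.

60.7

Cells: a = 2863, b = 758, c = 280, d = 621.
Risk in exposed = 2863/3621 = 0.79067; risk in unexposed = 280/901 = 0.31077.
RR = 0.79067/0.31077 = 2.54425
AR% = (RR − 1)/RR × 100 = (2.54425 − 1)/2.54425 × 100 = 60.6957%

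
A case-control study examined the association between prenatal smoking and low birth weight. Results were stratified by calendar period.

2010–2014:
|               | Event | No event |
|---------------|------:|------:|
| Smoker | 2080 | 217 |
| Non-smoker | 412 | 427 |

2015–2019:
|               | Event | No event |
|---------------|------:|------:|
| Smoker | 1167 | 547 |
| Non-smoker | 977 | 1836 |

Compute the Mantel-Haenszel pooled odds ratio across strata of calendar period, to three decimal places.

5.162

OR_MH = Σ(aᵢdᵢ/nᵢ) / Σ(bᵢcᵢ/nᵢ), where nᵢ is the stratum total.
Stratum 1 (2010–2014): n = 3136; a·d/n = 2080·427/3136 = 283.2143; b·c/n = 217·412/3136 = 28.5089
Stratum 2 (2015–2019): n = 4527; a·d/n = 1167·1836/4527 = 473.2962; b·c/n = 547·977/4527 = 118.0515
OR_MH = (283.2143 + 473.2962) / (28.5089 + 118.0515) = 756.5105 / 146.5604 = 5.16177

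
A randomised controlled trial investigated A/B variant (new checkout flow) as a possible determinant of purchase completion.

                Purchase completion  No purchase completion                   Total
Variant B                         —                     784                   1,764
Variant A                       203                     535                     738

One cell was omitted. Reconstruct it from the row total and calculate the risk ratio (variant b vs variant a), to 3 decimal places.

2.020

The missing cell is in the exposed row: 1764 − 784 = 980.
So a = 980, b = 784, c = 203, d = 535.
RR = [a/(a+b)] / [c/(c+d)] = (980/1764) / (203/738) = 0.55556/0.27507 = 2.01970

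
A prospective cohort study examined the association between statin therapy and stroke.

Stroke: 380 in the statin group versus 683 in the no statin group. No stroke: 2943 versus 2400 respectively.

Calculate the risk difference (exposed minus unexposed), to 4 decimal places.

-0.1072

From the description: a = 380, b = 2943, c = 683, d = 2400.
Risk in exposed = 380/3323 = 0.114354; risk in unexposed = 683/3083 = 0.221537.
Risk difference = 0.114354 − 0.221537 = -0.107183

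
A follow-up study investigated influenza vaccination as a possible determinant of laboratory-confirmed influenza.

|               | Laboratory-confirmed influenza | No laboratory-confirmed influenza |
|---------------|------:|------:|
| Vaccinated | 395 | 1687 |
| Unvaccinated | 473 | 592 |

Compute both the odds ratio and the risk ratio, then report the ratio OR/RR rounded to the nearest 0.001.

0.686

Cells: a = 395, b = 1687, c = 473, d = 592.
OR = (395·592)/(1687·473) = 233840/797951 = 0.29305
Risk in exposed = 395/2082 = 0.18972; risk in unexposed = 473/1065 = 0.44413; RR = 0.42717
OR/RR = 0.29305 / 0.42717 = 0.68602
The outcome is not rare, so the OR lies further from 1 than the RR.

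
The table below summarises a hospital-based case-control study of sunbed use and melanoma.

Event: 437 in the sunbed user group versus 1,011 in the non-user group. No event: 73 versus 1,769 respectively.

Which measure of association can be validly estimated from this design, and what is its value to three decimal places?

From the description: a = 437, b = 73, c = 1011, d = 1769.
This is a hospital-based case-control study: participants were sampled on outcome status, so risks in the source population cannot be estimated directly — relative risk is not valid here. The odds ratio is the appropriate measure.
OR = (a·d)/(b·c) = (437 × 1769) / (73 × 1011) = 773053 / 73803 = 10.47455

10.475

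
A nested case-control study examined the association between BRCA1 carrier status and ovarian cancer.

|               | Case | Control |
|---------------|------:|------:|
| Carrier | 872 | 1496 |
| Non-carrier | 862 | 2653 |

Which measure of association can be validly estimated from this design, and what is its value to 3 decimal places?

1.794

Cells: a = 872, b = 1496, c = 862, d = 2653.
This is a nested case-control study: participants were sampled on outcome status, so risks in the source population cannot be estimated directly — relative risk is not valid here. The odds ratio is the appropriate measure.
OR = (a·d)/(b·c) = (872 × 2653) / (1496 × 862) = 2313416 / 1289552 = 1.79397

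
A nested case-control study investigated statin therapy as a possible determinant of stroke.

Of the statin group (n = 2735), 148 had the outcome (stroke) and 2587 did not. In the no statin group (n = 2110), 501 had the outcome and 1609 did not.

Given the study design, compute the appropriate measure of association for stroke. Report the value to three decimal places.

0.184

From the description: a = 148, b = 2587, c = 501, d = 1609.
This is a nested case-control study: participants were sampled on outcome status, so risks in the source population cannot be estimated directly — relative risk is not valid here. The odds ratio is the appropriate measure.
OR = (a·d)/(b·c) = (148 × 1609) / (2587 × 501) = 238132 / 1296087 = 0.18373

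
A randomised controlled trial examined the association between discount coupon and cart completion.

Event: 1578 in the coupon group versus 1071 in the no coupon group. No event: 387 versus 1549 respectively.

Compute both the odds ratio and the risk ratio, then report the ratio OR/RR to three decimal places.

From the description: a = 1578, b = 387, c = 1071, d = 1549.
OR = (1578·1549)/(387·1071) = 2444322/414477 = 5.89736
Risk in exposed = 1578/1965 = 0.80305; risk in unexposed = 1071/2620 = 0.40878; RR = 1.96452
OR/RR = 5.89736 / 1.96452 = 3.00194
The outcome is not rare, so the OR lies further from 1 than the RR.

3.002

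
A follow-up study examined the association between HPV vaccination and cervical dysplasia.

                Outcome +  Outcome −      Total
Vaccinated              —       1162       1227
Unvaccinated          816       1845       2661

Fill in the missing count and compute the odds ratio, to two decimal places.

The missing cell is in the exposed row: 1227 − 1162 = 65.
So a = 65, b = 1162, c = 816, d = 1845.
OR = (a·d)/(b·c) = (65 × 1845) / (1162 × 816) = 119925 / 948192 = 0.12648

0.13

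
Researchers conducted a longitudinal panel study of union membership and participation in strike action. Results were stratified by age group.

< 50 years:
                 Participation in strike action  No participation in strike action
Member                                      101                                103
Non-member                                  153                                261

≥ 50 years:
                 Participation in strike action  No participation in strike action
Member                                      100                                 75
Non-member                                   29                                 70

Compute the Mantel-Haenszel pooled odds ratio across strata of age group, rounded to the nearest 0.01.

OR_MH = Σ(aᵢdᵢ/nᵢ) / Σ(bᵢcᵢ/nᵢ), where nᵢ is the stratum total.
Stratum 1 (< 50 years): n = 618; a·d/n = 101·261/618 = 42.6553; b·c/n = 103·153/618 = 25.5000
Stratum 2 (≥ 50 years): n = 274; a·d/n = 100·70/274 = 25.5474; b·c/n = 75·29/274 = 7.9380
OR_MH = (42.6553 + 25.5474) / (25.5000 + 7.9380) = 68.2028 / 33.4380 = 2.03968

2.04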